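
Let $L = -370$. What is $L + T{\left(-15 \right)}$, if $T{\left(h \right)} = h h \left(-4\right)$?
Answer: $-1270$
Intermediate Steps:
$T{\left(h \right)} = - 4 h^{2}$ ($T{\left(h \right)} = h^{2} \left(-4\right) = - 4 h^{2}$)
$L + T{\left(-15 \right)} = -370 - 4 \left(-15\right)^{2} = -370 - 900 = -1270$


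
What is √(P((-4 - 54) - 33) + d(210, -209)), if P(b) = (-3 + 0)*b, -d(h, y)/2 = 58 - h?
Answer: √577 ≈ 24.021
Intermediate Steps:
d(h, y) = -116 + 2*h (d(h, y) = -2*(58 - h) = -116 + 2*h)
P(b) = -3*b
√(P((-4 - 54) - 33) + d(210, -209)) = √(-3*((-4 - 54) - 33) + (-116 + 2*210)) = √(-3*(-58 - 33) + (-116 + 420)) = √(-3*(-91) + 304) = √(273 + 304) = √577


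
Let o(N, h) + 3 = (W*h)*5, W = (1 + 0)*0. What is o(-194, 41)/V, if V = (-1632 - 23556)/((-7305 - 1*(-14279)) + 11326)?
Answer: 4575/2099 ≈ 2.1796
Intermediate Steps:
W = 0 (W = 1*0 = 0)
V = -2099/1525 (V = -25188/((-7305 + 14279) + 11326) = -25188/(6974 + 11326) = -25188/18300 = -25188*1/18300 = -2099/1525 ≈ -1.3764)
o(N, h) = -3 (o(N, h) = -3 + (0*h)*5 = -3 + 0*5 = -3 + 0 = -3)
o(-194, 41)/V = -3/(-2099/1525) = -3*(-1525/2099) = 4575/2099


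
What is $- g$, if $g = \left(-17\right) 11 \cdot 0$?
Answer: $0$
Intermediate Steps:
$g = 0$ ($g = \left(-187\right) 0 = 0$)
$- g = \left(-1\right) 0 = 0$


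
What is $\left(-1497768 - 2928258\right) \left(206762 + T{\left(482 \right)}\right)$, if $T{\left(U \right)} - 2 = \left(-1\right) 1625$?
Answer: $-907950547614$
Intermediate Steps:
$T{\left(U \right)} = -1623$ ($T{\left(U \right)} = 2 - 1625 = -1623$)
$\left(-1497768 - 2928258\right) \left(206762 + T{\left(482 \right)}\right) = \left(-1497768 - 2928258\right) \left(206762 - 1623\right) = \left(-4426026\right) 205139 = -907950547614$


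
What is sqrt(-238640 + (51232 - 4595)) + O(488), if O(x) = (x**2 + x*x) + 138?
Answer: 476426 + I*sqrt(192003) ≈ 4.7643e+5 + 438.18*I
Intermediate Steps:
O(x) = 138 + 2*x**2 (O(x) = (x**2 + x**2) + 138 = 2*x**2 + 138 = 138 + 2*x**2)
sqrt(-238640 + (51232 - 4595)) + O(488) = sqrt(-238640 + (51232 - 4595)) + (138 + 2*488**2) = sqrt(-238640 + 46637) + (138 + 2*238144) = sqrt(-192003) + (138 + 476288) = I*sqrt(192003) + 476426 = 476426 + I*sqrt(192003)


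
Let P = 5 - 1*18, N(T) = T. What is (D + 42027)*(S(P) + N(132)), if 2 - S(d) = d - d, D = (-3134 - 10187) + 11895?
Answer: 5440534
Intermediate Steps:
P = -13 (P = 5 - 18 = -13)
D = -1426 (D = -13321 + 11895 = -1426)
S(d) = 2 (S(d) = 2 - (d - d) = 2 - 1*0 = 2 + 0 = 2)
(D + 42027)*(S(P) + N(132)) = (-1426 + 42027)*(2 + 132) = 40601*134 = 5440534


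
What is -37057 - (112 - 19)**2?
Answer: -45706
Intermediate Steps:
-37057 - (112 - 19)**2 = -37057 - 1*93**2 = -37057 - 1*8649 = -37057 - 8649 = -45706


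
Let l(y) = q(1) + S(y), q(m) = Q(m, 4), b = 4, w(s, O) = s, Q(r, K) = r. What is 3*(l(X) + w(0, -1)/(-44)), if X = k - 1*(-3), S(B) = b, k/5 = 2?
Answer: 15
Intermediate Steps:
k = 10 (k = 5*2 = 10)
S(B) = 4
X = 13 (X = 10 - 1*(-3) = 10 + 3 = 13)
q(m) = m
l(y) = 5 (l(y) = 1 + 4 = 5)
3*(l(X) + w(0, -1)/(-44)) = 3*(5 + 0/(-44)) = 3*(5 + 0*(-1/44)) = 3*(5 + 0) = 3*5 = 15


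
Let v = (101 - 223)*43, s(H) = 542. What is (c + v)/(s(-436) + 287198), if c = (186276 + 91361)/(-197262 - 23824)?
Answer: -1160094793/63615285640 ≈ -0.018236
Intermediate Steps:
v = -5246 (v = -122*43 = -5246)
c = -277637/221086 (c = 277637/(-221086) = 277637*(-1/221086) = -277637/221086 ≈ -1.2558)
(c + v)/(s(-436) + 287198) = (-277637/221086 - 5246)/(542 + 287198) = -1160094793/221086/287740 = -1160094793/221086*1/287740 = -1160094793/63615285640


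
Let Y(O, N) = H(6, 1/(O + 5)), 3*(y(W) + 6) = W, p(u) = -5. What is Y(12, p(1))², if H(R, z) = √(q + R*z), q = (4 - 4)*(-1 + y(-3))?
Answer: 6/17 ≈ 0.35294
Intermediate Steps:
y(W) = -6 + W/3
q = 0 (q = (4 - 4)*(-1 + (-6 + (⅓)*(-3))) = 0*(-1 + (-6 - 1)) = 0*(-1 - 7) = 0*(-8) = 0)
H(R, z) = √(R*z) (H(R, z) = √(0 + R*z) = √(R*z))
Y(O, N) = √6*√(1/(5 + O)) (Y(O, N) = √(6/(O + 5)) = √(6/(5 + O)) = √6*√(1/(5 + O)))
Y(12, p(1))² = (√6*√(1/(5 + 12)))² = (√6*√(1/17))² = (√6*(√17/17))² = (√102/17)² = 6/17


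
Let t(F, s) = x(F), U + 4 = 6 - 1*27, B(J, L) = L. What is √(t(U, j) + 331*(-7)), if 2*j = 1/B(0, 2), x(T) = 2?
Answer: I*√2315 ≈ 48.114*I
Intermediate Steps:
j = ¼ (j = (½)/2 = (½)*(½) = ¼ ≈ 0.25000)
U = -25 (U = -4 + (6 - 1*27) = -4 + (6 - 27) = -4 - 21 = -25)
t(F, s) = 2
√(t(U, j) + 331*(-7)) = √(2 + 331*(-7)) = √(2 - 2317) = √(-2315) = I*√2315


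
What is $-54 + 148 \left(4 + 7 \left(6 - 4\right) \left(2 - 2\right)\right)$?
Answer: $538$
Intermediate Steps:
$-54 + 148 \left(4 + 7 \left(6 - 4\right) \left(2 - 2\right)\right) = -54 + 148 \left(4 + 7 \cdot 2 \cdot 0\right) = -54 + 148 \left(4 + 7 \cdot 0\right) = -54 + 148 \left(4 + 0\right) = -54 + 148 \cdot 4 = -54 + 592 = 538$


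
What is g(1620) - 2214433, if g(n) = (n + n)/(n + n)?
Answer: -2214432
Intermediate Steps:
g(n) = 1 (g(n) = (2*n)/((2*n)) = (2*n)*(1/(2*n)) = 1)
g(1620) - 2214433 = 1 - 2214433 = -2214432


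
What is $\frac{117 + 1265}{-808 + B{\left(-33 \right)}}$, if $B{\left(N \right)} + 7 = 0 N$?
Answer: $- \frac{1382}{815} \approx -1.6957$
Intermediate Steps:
$B{\left(N \right)} = -7$ ($B{\left(N \right)} = -7 + 0 N = -7 + 0 = -7$)
$\frac{117 + 1265}{-808 + B{\left(-33 \right)}} = \frac{117 + 1265}{-808 - 7} = \frac{1382}{-815} = 1382 \left(- \frac{1}{815}\right) = - \frac{1382}{815}$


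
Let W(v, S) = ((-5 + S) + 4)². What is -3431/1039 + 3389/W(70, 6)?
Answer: 3435396/25975 ≈ 132.26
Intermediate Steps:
W(v, S) = (-1 + S)²
-3431/1039 + 3389/W(70, 6) = -3431/1039 + 3389/((-1 + 6)²) = -3431*1/1039 + 3389/(5²) = -3431/1039 + 3389/25 = 3435396/25975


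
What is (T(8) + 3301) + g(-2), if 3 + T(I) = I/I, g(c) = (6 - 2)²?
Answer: 3315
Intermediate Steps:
g(c) = 16 (g(c) = 4² = 16)
T(I) = -2 (T(I) = -3 + I/I = -3 + 1 = -2)
(T(8) + 3301) + g(-2) = (-2 + 3301) + 16 = 3299 + 16 = 3315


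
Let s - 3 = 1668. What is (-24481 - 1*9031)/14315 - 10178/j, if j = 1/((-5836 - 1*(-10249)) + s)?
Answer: -886427091392/14315 ≈ -6.1923e+7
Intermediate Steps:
s = 1671 (s = 3 + 1668 = 1671)
j = 1/6084 (j = 1/((-5836 - 1*(-10249)) + 1671) = 1/((-5836 + 10249) + 1671) = 1/(4413 + 1671) = 1/6084 ≈ 0.00016437)
(-24481 - 1*9031)/14315 - 10178/j = (-24481 - 1*9031)/14315 - 10178/1/6084 = (-24481 - 9031)*(1/14315) - 10178*6084 = -33512*1/14315 - 61922952 = -33512/14315 - 61922952 = -886427091392/14315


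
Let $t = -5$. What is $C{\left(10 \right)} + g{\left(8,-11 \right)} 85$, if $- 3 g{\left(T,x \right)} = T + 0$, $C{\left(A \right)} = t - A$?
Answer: $- \frac{725}{3} \approx -241.67$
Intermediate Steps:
$C{\left(A \right)} = -5 - A$
$g{\left(T,x \right)} = - \frac{T}{3}$ ($g{\left(T,x \right)} = - \frac{T + 0}{3} = - \frac{T}{3}$)
$C{\left(10 \right)} + g{\left(8,-11 \right)} 85 = \left(-5 - 10\right) + \left(- \frac{1}{3}\right) 8 \cdot 85 = \left(-5 - 10\right) - \frac{680}{3} = -15 - \frac{680}{3} = - \frac{725}{3}$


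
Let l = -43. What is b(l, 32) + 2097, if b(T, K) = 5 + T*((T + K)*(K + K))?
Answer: 32374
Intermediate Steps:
b(T, K) = 5 + 2*K*T*(K + T) (b(T, K) = 5 + T*((K + T)*(2*K)) = 5 + T*(2*K*(K + T)) = 5 + 2*K*T*(K + T))
b(l, 32) + 2097 = (5 + 2*32*(-43)**2 + 2*(-43)*32**2) + 2097 = (5 + 2*32*1849 + 2*(-43)*1024) + 2097 = (5 + 118336 - 88064) + 2097 = 30277 + 2097 = 32374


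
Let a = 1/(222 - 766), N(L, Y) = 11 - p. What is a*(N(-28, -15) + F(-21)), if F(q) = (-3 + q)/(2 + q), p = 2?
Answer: -195/10336 ≈ -0.018866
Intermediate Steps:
F(q) = (-3 + q)/(2 + q)
N(L, Y) = 9 (N(L, Y) = 11 - 1*2 = 11 - 2 = 9)
a = -1/544 (a = 1/(-544) = -1/544 ≈ -0.0018382)
a*(N(-28, -15) + F(-21)) = -(9 + (-3 - 21)/(2 - 21))/544 = -(9 - 24/(-19))/544 = -(9 - 1/19*(-24))/544 = -(9 + 24/19)/544 = -1/544*195/19 = -195/10336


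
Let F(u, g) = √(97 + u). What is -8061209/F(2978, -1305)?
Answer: -8061209*√123/615 ≈ -1.4537e+5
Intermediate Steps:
-8061209/F(2978, -1305) = -8061209/√(97 + 2978) = -8061209*√123/615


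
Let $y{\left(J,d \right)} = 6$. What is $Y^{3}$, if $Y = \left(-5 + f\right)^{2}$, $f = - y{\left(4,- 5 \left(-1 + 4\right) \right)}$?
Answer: $1771561$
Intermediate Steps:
$f = -6$ ($f = \left(-1\right) 6 = -6$)
$Y = 121$ ($Y = \left(-5 - 6\right)^{2} = \left(-11\right)^{2} = 121$)
$Y^{3} = 121^{3} = 1771561$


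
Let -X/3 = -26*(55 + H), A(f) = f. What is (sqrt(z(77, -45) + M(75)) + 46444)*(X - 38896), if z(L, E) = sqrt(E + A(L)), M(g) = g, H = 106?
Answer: -1223242072 - 26338*sqrt(75 + 4*sqrt(2)) ≈ -1.2235e+9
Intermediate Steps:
z(L, E) = sqrt(E + L)
X = 12558 (X = -(-78)*(55 + 106) = -(-78)*161 = -3*(-4186) = 12558)
(sqrt(z(77, -45) + M(75)) + 46444)*(X - 38896) = (sqrt(sqrt(-45 + 77) + 75) + 46444)*(12558 - 38896) = (sqrt(sqrt(32) + 75) + 46444)*(-26338) = (sqrt(4*sqrt(2) + 75) + 46444)*(-26338) = (sqrt(75 + 4*sqrt(2)) + 46444)*(-26338) = (46444 + sqrt(75 + 4*sqrt(2)))*(-26338) = -1223242072 - 26338*sqrt(75 + 4*sqrt(2))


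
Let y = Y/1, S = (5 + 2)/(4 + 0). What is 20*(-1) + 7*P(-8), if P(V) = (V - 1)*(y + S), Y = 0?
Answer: -521/4 ≈ -130.25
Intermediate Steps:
S = 7/4 ≈ 1.7500
y = 0 (y = 0/1 = 0*1 = 0)
P(V) = -7/4 + 7*V/4 (P(V) = (V - 1)*(0 + 7/4) = (-1 + V)*(7/4) = -7/4 + 7*V/4)
20*(-1) + 7*P(-8) = 20*(-1) + 7*(-7/4 + (7/4)*(-8)) = -20 + 7*(-7/4 - 14) = -20 + 7*(-63/4) = -20 - 441/4 = -521/4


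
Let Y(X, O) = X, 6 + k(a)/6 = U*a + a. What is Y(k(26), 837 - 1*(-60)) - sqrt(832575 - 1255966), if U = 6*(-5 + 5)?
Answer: 120 - I*sqrt(423391) ≈ 120.0 - 650.68*I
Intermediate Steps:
U = 0 (U = 6*0 = 0)
k(a) = -36 + 6*a (k(a) = -36 + 6*(0*a + a) = -36 + 6*(0 + a) = -36 + 6*a)
Y(k(26), 837 - 1*(-60)) - sqrt(832575 - 1255966) = (-36 + 6*26) - sqrt(832575 - 1255966) = (-36 + 156) - sqrt(-423391) = 120 - I*sqrt(423391)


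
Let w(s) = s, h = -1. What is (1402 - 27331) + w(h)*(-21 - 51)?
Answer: -25857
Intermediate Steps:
(1402 - 27331) + w(h)*(-21 - 51) = (1402 - 27331) - (-21 - 51) = -25929 - 1*(-72) = -25929 + 72 = -25857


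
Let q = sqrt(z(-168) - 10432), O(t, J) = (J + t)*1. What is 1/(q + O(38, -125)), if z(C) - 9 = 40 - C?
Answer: -29/5928 - I*sqrt(1135)/5928 ≈ -0.004892 - 0.0056832*I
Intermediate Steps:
z(C) = 49 - C (z(C) = 9 + (40 - C) = 49 - C)
O(t, J) = J + t
q = 3*I*sqrt(1135) (q = sqrt((49 - 1*(-168)) - 10432) = sqrt((49 + 168) - 10432) = sqrt(217 - 10432) = sqrt(-10215) = 3*I*sqrt(1135) ≈ 101.07*I)
1/(q + O(38, -125)) = 1/(3*I*sqrt(1135) + (-125 + 38)) = 1/(3*I*sqrt(1135) - 87) = 1/(-87 + 3*I*sqrt(1135))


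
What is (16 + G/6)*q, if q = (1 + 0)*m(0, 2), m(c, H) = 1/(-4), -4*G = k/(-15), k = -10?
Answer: -575/144 ≈ -3.9931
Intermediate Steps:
G = -1/6 (G = -(-5)/(2*(-15)) = -(-5)*(-1)/(2*15) = -1/4*2/3 = -1/6 ≈ -0.16667)
m(c, H) = -1/4
q = -1/4 (q = (1 + 0)*(-1/4) = 1*(-1/4) = -1/4 ≈ -0.25000)
(16 + G/6)*q = (16 - 1/6/6)*(-1/4) = (16 - 1/6*1/6)*(-1/4) = (16 - 1/36)*(-1/4) = (575/36)*(-1/4) = -575/144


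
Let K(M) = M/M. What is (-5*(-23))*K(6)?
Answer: 115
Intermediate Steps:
K(M) = 1
(-5*(-23))*K(6) = -5*(-23)*1 = 115*1 = 115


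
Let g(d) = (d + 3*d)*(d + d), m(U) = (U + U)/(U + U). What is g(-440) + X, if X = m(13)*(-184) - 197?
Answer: 1548419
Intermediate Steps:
m(U) = 1 (m(U) = (2*U)/((2*U)) = (2*U)*(1/(2*U)) = 1)
X = -381 (X = 1*(-184) - 197 = -184 - 197 = -381)
g(d) = 8*d² (g(d) = (4*d)*(2*d) = 8*d²)
g(-440) + X = 8*(-440)² - 381 = 8*193600 - 381 = 1548800 - 381 = 1548419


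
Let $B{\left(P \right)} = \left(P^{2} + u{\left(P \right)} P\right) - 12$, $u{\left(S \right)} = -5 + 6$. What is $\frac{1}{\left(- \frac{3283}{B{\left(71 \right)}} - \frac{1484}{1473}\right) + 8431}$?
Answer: $\frac{834700}{7035977449} \approx 0.00011863$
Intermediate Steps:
$u{\left(S \right)} = 1$
$B{\left(P \right)} = -12 + P + P^{2}$ ($B{\left(P \right)} = \left(P^{2} + 1 P\right) - 12 = \left(P^{2} + P\right) - 12 = \left(P + P^{2}\right) - 12 = -12 + P + P^{2}$)
$\frac{1}{\left(- \frac{3283}{B{\left(71 \right)}} - \frac{1484}{1473}\right) + 8431} = \frac{1}{\left(- \frac{3283}{-12 + 71 + 71^{2}} - \frac{1484}{1473}\right) + 8431} = \frac{1}{\left(- \frac{3283}{-12 + 71 + 5041} - \frac{1484}{1473}\right) + 8431} = \frac{1}{\left(- \frac{3283}{5100} - \frac{1484}{1473}\right) + 8431} = \frac{1}{- \frac{1378251}{834700} + 8431} = \frac{1}{\frac{7035977449}{834700}} = \frac{834700}{7035977449}$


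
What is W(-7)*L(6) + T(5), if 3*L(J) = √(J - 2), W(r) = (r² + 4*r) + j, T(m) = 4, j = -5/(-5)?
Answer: 56/3 ≈ 18.667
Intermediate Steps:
j = 1 (j = -5*(-⅕) = 1)
W(r) = 1 + r² + 4*r (W(r) = (r² + 4*r) + 1 = 1 + r² + 4*r)
L(J) = √(-2 + J)/3 (L(J) = √(J - 2)/3 = √(-2 + J)/3)
W(-7)*L(6) + T(5) = (1 + (-7)² + 4*(-7))*(√(-2 + 6)/3) + 4 = (1 + 49 - 28)*(√4/3) + 4 = 22*((⅓)*2) + 4 = 22*(⅔) + 4 = 44/3 + 4 = 56/3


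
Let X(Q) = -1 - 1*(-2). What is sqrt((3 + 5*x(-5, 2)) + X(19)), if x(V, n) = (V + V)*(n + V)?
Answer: sqrt(154) ≈ 12.410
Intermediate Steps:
x(V, n) = 2*V*(V + n) (x(V, n) = (2*V)*(V + n) = 2*V*(V + n))
X(Q) = 1 (X(Q) = -1 + 2 = 1)
sqrt((3 + 5*x(-5, 2)) + X(19)) = sqrt((3 + 5*(2*(-5)*(-5 + 2))) + 1) = sqrt((3 + 5*(2*(-5)*(-3))) + 1) = sqrt((3 + 5*30) + 1) = sqrt((3 + 150) + 1) = sqrt(153 + 1) = sqrt(154)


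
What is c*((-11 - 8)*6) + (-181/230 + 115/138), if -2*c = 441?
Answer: 8672281/345 ≈ 25137.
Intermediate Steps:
c = -441/2 (c = -½*441 = -441/2 ≈ -220.50)
c*((-11 - 8)*6) + (-181/230 + 115/138) = -441*(-11 - 8)*6/2 + (-181/230 + 115/138) = -(-8379)*6/2 + (-181*1/230 + 115*(1/138)) = -441/2*(-114) + (-181/230 + ⅚) = 25137 + 16/345 = 8672281/345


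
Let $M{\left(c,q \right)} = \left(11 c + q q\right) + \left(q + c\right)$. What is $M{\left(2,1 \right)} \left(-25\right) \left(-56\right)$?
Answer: $36400$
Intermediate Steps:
$M{\left(c,q \right)} = q + q^{2} + 12 c$ ($M{\left(c,q \right)} = \left(11 c + q^{2}\right) + \left(c + q\right) = \left(q^{2} + 11 c\right) + \left(c + q\right) = q + q^{2} + 12 c$)
$M{\left(2,1 \right)} \left(-25\right) \left(-56\right) = \left(1 + 1^{2} + 12 \cdot 2\right) \left(-25\right) \left(-56\right) = \left(1 + 1 + 24\right) \left(-25\right) \left(-56\right) = 26 \left(-25\right) \left(-56\right) = \left(-650\right) \left(-56\right) = 36400$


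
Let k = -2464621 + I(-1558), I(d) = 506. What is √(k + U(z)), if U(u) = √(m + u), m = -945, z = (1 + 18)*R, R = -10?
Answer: √(-2464115 + I*√1135) ≈ 0.01 + 1569.8*I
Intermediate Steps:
z = -190 (z = (1 + 18)*(-10) = 19*(-10) = -190)
U(u) = √(-945 + u)
k = -2464115 (k = -2464621 + 506 = -2464115)
√(k + U(z)) = √(-2464115 + √(-945 - 190)) = √(-2464115 + √(-1135)) = √(-2464115 + I*√1135)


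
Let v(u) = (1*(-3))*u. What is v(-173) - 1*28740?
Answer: -28221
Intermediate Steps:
v(u) = -3*u
v(-173) - 1*28740 = -3*(-173) - 1*28740 = 519 - 28740 = -28221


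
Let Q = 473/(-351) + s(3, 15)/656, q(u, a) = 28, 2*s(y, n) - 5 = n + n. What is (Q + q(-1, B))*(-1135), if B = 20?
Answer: -13944661075/460512 ≈ -30281.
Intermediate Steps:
s(y, n) = 5/2 + n (s(y, n) = 5/2 + (n + n)/2 = 5/2 + (2*n)/2 = 5/2 + n)
Q = -608291/460512 (Q = 473/(-351) + (5/2 + 15)/656 = 473*(-1/351) + (35/2)*(1/656) = -473/351 + 35/1312 = -608291/460512 ≈ -1.3209)
(Q + q(-1, B))*(-1135) = (-608291/460512 + 28)*(-1135) = (12286045/460512)*(-1135) = -13944661075/460512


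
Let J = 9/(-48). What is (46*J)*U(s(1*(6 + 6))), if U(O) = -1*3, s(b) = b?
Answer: 207/8 ≈ 25.875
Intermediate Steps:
U(O) = -3
J = -3/16 (J = 9*(-1/48) = -3/16 ≈ -0.18750)
(46*J)*U(s(1*(6 + 6))) = (46*(-3/16))*(-3) = -69/8*(-3) = 207/8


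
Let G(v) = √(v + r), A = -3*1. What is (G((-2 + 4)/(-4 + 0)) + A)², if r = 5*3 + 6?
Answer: (6 - √82)²/4 ≈ 2.3338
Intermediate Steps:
r = 21 (r = 15 + 6 = 21)
A = -3
G(v) = √(21 + v) (G(v) = √(v + 21) = √(21 + v))
(G((-2 + 4)/(-4 + 0)) + A)² = (√(21 + (-2 + 4)/(-4 + 0)) - 3)² = (√(21 + 2/(-4)) - 3)² = (√(21 + 2*(-¼)) - 3)² = (√(21 - ½) - 3)² = (√(41/2) - 3)² = (√82/2 - 3)² = (-3 + √82/2)²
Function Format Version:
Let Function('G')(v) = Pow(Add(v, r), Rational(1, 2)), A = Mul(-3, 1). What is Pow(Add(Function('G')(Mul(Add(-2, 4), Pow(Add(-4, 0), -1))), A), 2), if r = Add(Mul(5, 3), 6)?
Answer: Mul(Rational(1, 4), Pow(Add(6, Mul(-1, Pow(82, Rational(1, 2)))), 2)) ≈ 2.3338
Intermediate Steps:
r = 21 (r = Add(15, 6) = 21)
A = -3
Function('G')(v) = Pow(Add(21, v), Rational(1, 2)) (Function('G')(v) = Pow(Add(v, 21), Rational(1, 2)) = Pow(Add(21, v), Rational(1, 2)))
Pow(Add(Function('G')(Mul(Add(-2, 4), Pow(Add(-4, 0), -1))), A), 2) = Pow(Add(Pow(Add(21, Mul(Add(-2, 4), Pow(Add(-4, 0), -1))), Rational(1, 2)), -3), 2) = Pow(Add(Pow(Add(21, Mul(2, Pow(-4, -1))), Rational(1, 2)), -3), 2) = Pow(Add(Pow(Add(21, Mul(2, Rational(-1, 4))), Rational(1, 2)), -3), 2) = Pow(Add(Pow(Add(21, Rational(-1, 2)), Rational(1, 2)), -3), 2) = Pow(Add(Pow(Rational(41, 2), Rational(1, 2)), -3), 2) = Pow(Add(Mul(Rational(1, 2), Pow(82, Rational(1, 2))), -3), 2) = Pow(Add(-3, Mul(Rational(1, 2), Pow(82, Rational(1, 2)))), 2)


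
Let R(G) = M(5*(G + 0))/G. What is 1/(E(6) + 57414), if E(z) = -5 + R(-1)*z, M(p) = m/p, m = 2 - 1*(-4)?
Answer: 5/287081 ≈ 1.7417e-5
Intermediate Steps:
m = 6 (m = 2 + 4 = 6)
M(p) = 6/p
R(G) = 6/(5*G**2) (R(G) = (6/((5*(G + 0))))/G = (6/((5*G)))/G = (6*(1/(5*G)))/G = (6/(5*G))/G = 6/(5*G**2))
E(z) = -5 + 6*z/5 (E(z) = -5 + ((6/5)/(-1)**2)*z = -5 + ((6/5)*1)*z = -5 + 6*z/5)
1/(E(6) + 57414) = 1/((-5 + (6/5)*6) + 57414) = 1/((-5 + 36/5) + 57414) = 1/(11/5 + 57414) = 1/(287081/5) = 5/287081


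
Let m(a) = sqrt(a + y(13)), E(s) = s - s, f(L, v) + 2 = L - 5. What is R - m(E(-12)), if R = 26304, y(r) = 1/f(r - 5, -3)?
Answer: 26303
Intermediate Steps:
f(L, v) = -7 + L (f(L, v) = -2 + (L - 5) = -2 + (-5 + L) = -7 + L)
E(s) = 0
y(r) = 1/(-12 + r) (y(r) = 1/(-7 + (r - 5)) = 1/(-7 + (-5 + r)) = 1/(-12 + r))
m(a) = sqrt(1 + a) (m(a) = sqrt(a + 1/(-12 + 13)) = sqrt(a + 1/1) = sqrt(a + 1) = sqrt(1 + a))
R - m(E(-12)) = 26304 - sqrt(1 + 0) = 26304 - sqrt(1) = 26304 - 1*1 = 26304 - 1 = 26303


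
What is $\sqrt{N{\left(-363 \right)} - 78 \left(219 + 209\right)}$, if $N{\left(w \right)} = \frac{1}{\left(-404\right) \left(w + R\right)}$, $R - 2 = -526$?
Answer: $\frac{i \sqrt{1071737310772397}}{179174} \approx 182.71 i$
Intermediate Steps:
$R = -524$ ($R = 2 - 526 = -524$)
$N{\left(w \right)} = \frac{1}{211696 - 404 w}$ ($N{\left(w \right)} = \frac{1}{\left(-404\right) \left(w - 524\right)} = \frac{1}{\left(-404\right) \left(-524 + w\right)} = \frac{1}{211696 - 404 w}$)
$\sqrt{N{\left(-363 \right)} - 78 \left(219 + 209\right)} = \sqrt{- \frac{1}{-211696 + 404 \left(-363\right)} - 78 \left(219 + 209\right)} = \sqrt{- \frac{1}{-211696 - 146652} - 33384} = \sqrt{- \frac{1}{-358348} - 33384} = \sqrt{\left(-1\right) \left(- \frac{1}{358348}\right) - 33384} = \sqrt{\frac{1}{358348} - 33384} = \sqrt{- \frac{11963089631}{358348}} = \frac{i \sqrt{1071737310772397}}{179174}$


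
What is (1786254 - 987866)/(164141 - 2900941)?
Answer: -199597/684200 ≈ -0.29172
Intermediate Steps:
(1786254 - 987866)/(164141 - 2900941) = 798388/(-2736800) = 798388*(-1/2736800) = -199597/684200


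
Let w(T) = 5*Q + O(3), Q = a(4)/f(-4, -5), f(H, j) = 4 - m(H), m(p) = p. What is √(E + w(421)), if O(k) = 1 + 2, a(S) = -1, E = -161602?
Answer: I*√2585594/4 ≈ 401.99*I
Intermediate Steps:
f(H, j) = 4 - H
O(k) = 3
Q = -⅛ (Q = -1/(4 - 1*(-4)) = -1/(4 + 4) = -1/8 = -1*⅛ = -⅛ ≈ -0.12500)
w(T) = 19/8 (w(T) = 5*(-⅛) + 3 = -5/8 + 3 = 19/8)
√(E + w(421)) = √(-161602 + 19/8) = √(-1292797/8) = I*√2585594/4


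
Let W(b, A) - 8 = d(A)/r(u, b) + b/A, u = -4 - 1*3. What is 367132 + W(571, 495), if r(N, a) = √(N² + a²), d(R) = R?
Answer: 181734871/495 + 99*√326090/65218 ≈ 3.6714e+5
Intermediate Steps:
u = -7 (u = -4 - 3 = -7)
W(b, A) = 8 + A/√(49 + b²) + b/A (W(b, A) = 8 + (A/(√((-7)² + b²)) + b/A) = 8 + (A/(√(49 + b²)) + b/A) = 8 + (A/√(49 + b²) + b/A) = 8 + A/√(49 + b²) + b/A)
367132 + W(571, 495) = 367132 + (8 + 495/√(49 + 571²) + 571/495) = 367132 + (8 + 495/√(49 + 326041) + 571*(1/495)) = 367132 + (8 + 495/√326090 + 571/495) = 367132 + (8 + 495*(√326090/326090) + 571/495) = 367132 + (8 + 99*√326090/65218 + 571/495) = 367132 + (4531/495 + 99*√326090/65218) = 181734871/495 + 99*√326090/65218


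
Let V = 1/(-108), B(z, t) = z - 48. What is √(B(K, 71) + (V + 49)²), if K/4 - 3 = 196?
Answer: √36719353/108 ≈ 56.108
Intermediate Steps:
K = 796 (K = 12 + 4*196 = 12 + 784 = 796)
B(z, t) = -48 + z
V = -1/108 ≈ -0.0092593
√(B(K, 71) + (V + 49)²) = √((-48 + 796) + (-1/108 + 49)²) = √(748 + (5291/108)²) = √(748 + 27994681/11664) = √(36719353/11664) = √36719353/108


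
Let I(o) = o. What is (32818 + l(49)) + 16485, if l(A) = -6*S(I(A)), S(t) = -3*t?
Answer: 50185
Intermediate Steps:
l(A) = 18*A (l(A) = -(-18)*A = 18*A)
(32818 + l(49)) + 16485 = (32818 + 18*49) + 16485 = (32818 + 882) + 16485 = 33700 + 16485 = 50185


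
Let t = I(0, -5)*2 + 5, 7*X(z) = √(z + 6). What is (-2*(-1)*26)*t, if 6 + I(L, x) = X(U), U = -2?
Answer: -2340/7 ≈ -334.29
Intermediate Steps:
X(z) = √(6 + z)/7 (X(z) = √(z + 6)/7 = √(6 + z)/7)
I(L, x) = -40/7 (I(L, x) = -6 + √(6 - 2)/7 = -6 + √4/7 = -6 + (⅐)*2 = -6 + 2/7 = -40/7)
t = -45/7 (t = -40/7*2 + 5 = -80/7 + 5 = -45/7 ≈ -6.4286)
(-2*(-1)*26)*t = (-2*(-1)*26)*(-45/7) = (2*26)*(-45/7) = 52*(-45/7) = -2340/7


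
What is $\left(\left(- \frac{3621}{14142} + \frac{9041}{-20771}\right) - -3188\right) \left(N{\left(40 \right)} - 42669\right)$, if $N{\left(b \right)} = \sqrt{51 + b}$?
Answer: $- \frac{13316300120715669}{97914494} + \frac{312083717001 \sqrt{91}}{97914494} \approx -1.3597 \cdot 10^{8}$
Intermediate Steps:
$\left(\left(- \frac{3621}{14142} + \frac{9041}{-20771}\right) - -3188\right) \left(N{\left(40 \right)} - 42669\right) = \left(\left(- \frac{3621}{14142} + \frac{9041}{-20771}\right) - -3188\right) \left(\sqrt{51 + 40} - 42669\right) = \left(\left(\left(-3621\right) \frac{1}{14142} + 9041 \left(- \frac{1}{20771}\right)\right) + \left(-12 + 3200\right)\right) \left(\sqrt{91} - 42669\right) = \left(\left(- \frac{1207}{4714} - \frac{9041}{20771}\right) + 3188\right) \left(-42669 + \sqrt{91}\right) = \left(- \frac{67689871}{97914494} + 3188\right) \left(-42669 + \sqrt{91}\right) = \frac{312083717001 \left(-42669 + \sqrt{91}\right)}{97914494} = - \frac{13316300120715669}{97914494} + \frac{312083717001 \sqrt{91}}{97914494}$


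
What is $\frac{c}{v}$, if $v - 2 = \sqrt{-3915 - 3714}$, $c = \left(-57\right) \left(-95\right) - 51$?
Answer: $\frac{10728}{7633} - \frac{5364 i \sqrt{7629}}{7633} \approx 1.4055 - 61.38 i$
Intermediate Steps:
$c = 5364$ ($c = 5415 - 51 = 5364$)
$v = 2 + i \sqrt{7629}$ ($v = 2 + \sqrt{-3915 - 3714} = 2 + \sqrt{-7629} = 2 + i \sqrt{7629} \approx 2.0 + 87.344 i$)
$\frac{c}{v} = \frac{5364}{2 + i \sqrt{7629}}$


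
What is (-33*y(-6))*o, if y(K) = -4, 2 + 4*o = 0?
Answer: -66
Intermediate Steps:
o = -½ (o = -½ + (¼)*0 = -½ + 0 = -½ ≈ -0.50000)
(-33*y(-6))*o = -33*(-4)*(-½) = 132*(-½) = -66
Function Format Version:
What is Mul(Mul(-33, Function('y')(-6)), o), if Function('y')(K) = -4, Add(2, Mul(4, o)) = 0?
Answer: -66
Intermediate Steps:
o = Rational(-1, 2) (o = Add(Rational(-1, 2), Mul(Rational(1, 4), 0)) = Add(Rational(-1, 2), 0) = Rational(-1, 2) ≈ -0.50000)
Mul(Mul(-33, Function('y')(-6)), o) = Mul(Mul(-33, -4), Rational(-1, 2)) = Mul(132, Rational(-1, 2)) = -66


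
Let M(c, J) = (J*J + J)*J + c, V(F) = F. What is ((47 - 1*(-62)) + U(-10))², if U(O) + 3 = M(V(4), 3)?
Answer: 21316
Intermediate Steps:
M(c, J) = c + J*(J + J²) (M(c, J) = (J² + J)*J + c = (J + J²)*J + c = J*(J + J²) + c = c + J*(J + J²))
U(O) = 37 (U(O) = -3 + (4 + 3² + 3³) = -3 + (4 + 9 + 27) = -3 + 40 = 37)
((47 - 1*(-62)) + U(-10))² = ((47 - 1*(-62)) + 37)² = ((47 + 62) + 37)² = (109 + 37)² = 146² = 21316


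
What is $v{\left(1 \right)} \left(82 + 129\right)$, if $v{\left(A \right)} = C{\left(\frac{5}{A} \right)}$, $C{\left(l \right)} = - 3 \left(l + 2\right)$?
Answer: $-4431$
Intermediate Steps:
$C{\left(l \right)} = -6 - 3 l$ ($C{\left(l \right)} = - 3 \left(2 + l\right) = -6 - 3 l$)
$v{\left(A \right)} = -6 - \frac{15}{A}$ ($v{\left(A \right)} = -6 - 3 \frac{5}{A} = -6 - \frac{15}{A}$)
$v{\left(1 \right)} \left(82 + 129\right) = \left(-6 - \frac{15}{1}\right) \left(82 + 129\right) = \left(-6 - 15\right) 211 = \left(-21\right) 211 = -4431$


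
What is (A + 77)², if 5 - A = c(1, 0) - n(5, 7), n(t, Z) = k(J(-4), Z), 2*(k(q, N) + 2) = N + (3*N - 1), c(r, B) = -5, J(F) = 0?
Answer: 38809/4 ≈ 9702.3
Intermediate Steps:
k(q, N) = -5/2 + 2*N (k(q, N) = -2 + (N + (3*N - 1))/2 = -2 + (N + (-1 + 3*N))/2 = -2 + (-1 + 4*N)/2 = -2 + (-½ + 2*N) = -5/2 + 2*N)
n(t, Z) = -5/2 + 2*Z
A = 43/2 (A = 5 - (-5 - (-5/2 + 2*7)) = 5 - (-5 - (-5/2 + 14)) = 5 - (-5 - 1*23/2) = 5 - (-5 - 23/2) = 5 - 1*(-33/2) = 5 + 33/2 = 43/2 ≈ 21.500)
(A + 77)² = (43/2 + 77)² = (197/2)² = 38809/4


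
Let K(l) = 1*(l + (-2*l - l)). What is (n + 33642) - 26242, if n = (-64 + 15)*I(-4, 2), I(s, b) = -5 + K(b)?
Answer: 7841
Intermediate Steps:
K(l) = -2*l (K(l) = 1*(l - 3*l) = 1*(-2*l) = -2*l)
I(s, b) = -5 - 2*b
n = 441 (n = (-64 + 15)*(-5 - 2*2) = -49*(-5 - 4) = -49*(-9) = 441)
(n + 33642) - 26242 = (441 + 33642) - 26242 = 34083 - 26242 = 7841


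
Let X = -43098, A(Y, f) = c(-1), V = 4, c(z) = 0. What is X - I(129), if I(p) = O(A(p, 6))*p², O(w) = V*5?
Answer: -375918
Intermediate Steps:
A(Y, f) = 0
O(w) = 20 (O(w) = 4*5 = 20)
I(p) = 20*p²
X - I(129) = -43098 - 20*129² = -43098 - 20*16641 = -43098 - 1*332820 = -43098 - 332820 = -375918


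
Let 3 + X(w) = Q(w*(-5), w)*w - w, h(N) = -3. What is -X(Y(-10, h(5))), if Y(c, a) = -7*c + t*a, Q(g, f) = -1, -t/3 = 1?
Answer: 161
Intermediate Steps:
t = -3 (t = -3*1 = -3)
Y(c, a) = -7*c - 3*a
X(w) = -3 - 2*w (X(w) = -3 + (-w - w) = -3 - 2*w)
-X(Y(-10, h(5))) = -(-3 - 2*(-7*(-10) - 3*(-3))) = -(-3 - 2*(70 + 9)) = -(-3 - 2*79) = -(-3 - 158) = -1*(-161) = 161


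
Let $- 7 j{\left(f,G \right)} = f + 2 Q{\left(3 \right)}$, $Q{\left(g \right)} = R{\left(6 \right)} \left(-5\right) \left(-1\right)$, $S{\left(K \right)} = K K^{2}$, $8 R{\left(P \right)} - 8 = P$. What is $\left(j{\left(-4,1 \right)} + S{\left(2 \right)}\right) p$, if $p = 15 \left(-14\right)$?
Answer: $-1275$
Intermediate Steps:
$R{\left(P \right)} = 1 + \frac{P}{8}$
$p = -210$
$S{\left(K \right)} = K^{3}$
$Q{\left(g \right)} = \frac{35}{4}$ ($Q{\left(g \right)} = \left(1 + \frac{1}{8} \cdot 6\right) \left(-5\right) \left(-1\right) = \left(1 + \frac{3}{4}\right) \left(-5\right) \left(-1\right) = \frac{7}{4} \left(-5\right) \left(-1\right) = \left(- \frac{35}{4}\right) \left(-1\right) = \frac{35}{4}$)
$j{\left(f,G \right)} = - \frac{5}{2} - \frac{f}{7}$ ($j{\left(f,G \right)} = - \frac{f + 2 \cdot \frac{35}{4}}{7} = - \frac{f + \frac{35}{2}}{7} = - \frac{\frac{35}{2} + f}{7} = - \frac{5}{2} - \frac{f}{7}$)
$\left(j{\left(-4,1 \right)} + S{\left(2 \right)}\right) p = \left(\left(- \frac{5}{2} - - \frac{4}{7}\right) + 2^{3}\right) \left(-210\right) = \left(\left(- \frac{5}{2} + \frac{4}{7}\right) + 8\right) \left(-210\right) = \left(- \frac{27}{14} + 8\right) \left(-210\right) = \frac{85}{14} \left(-210\right) = -1275$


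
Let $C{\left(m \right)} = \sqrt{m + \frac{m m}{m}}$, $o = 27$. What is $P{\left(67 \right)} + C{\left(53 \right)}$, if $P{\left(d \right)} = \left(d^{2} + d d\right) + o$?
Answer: $9005 + \sqrt{106} \approx 9015.3$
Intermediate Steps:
$P{\left(d \right)} = 27 + 2 d^{2}$ ($P{\left(d \right)} = \left(d^{2} + d d\right) + 27 = \left(d^{2} + d^{2}\right) + 27 = 2 d^{2} + 27 = 27 + 2 d^{2}$)
$C{\left(m \right)} = \sqrt{2} \sqrt{m}$ ($C{\left(m \right)} = \sqrt{m + \frac{m^{2}}{m}} = \sqrt{m + m} = \sqrt{2 m} = \sqrt{2} \sqrt{m}$)
$P{\left(67 \right)} + C{\left(53 \right)} = \left(27 + 2 \cdot 67^{2}\right) + \sqrt{2} \sqrt{53} = \left(27 + 2 \cdot 4489\right) + \sqrt{106} = \left(27 + 8978\right) + \sqrt{106} = 9005 + \sqrt{106}$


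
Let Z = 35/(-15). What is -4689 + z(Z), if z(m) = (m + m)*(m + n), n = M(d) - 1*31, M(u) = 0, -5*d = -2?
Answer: -40801/9 ≈ -4533.4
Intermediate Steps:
d = 2/5 (d = -1/5*(-2) = 2/5 ≈ 0.40000)
Z = -7/3 (Z = 35*(-1/15) = -7/3 ≈ -2.3333)
n = -31 (n = 0 - 1*31 = 0 - 31 = -31)
z(m) = 2*m*(-31 + m) (z(m) = (m + m)*(m - 31) = (2*m)*(-31 + m) = 2*m*(-31 + m))
-4689 + z(Z) = -4689 + 2*(-7/3)*(-31 - 7/3) = -4689 + 2*(-7/3)*(-100/3) = -4689 + 1400/9 = -40801/9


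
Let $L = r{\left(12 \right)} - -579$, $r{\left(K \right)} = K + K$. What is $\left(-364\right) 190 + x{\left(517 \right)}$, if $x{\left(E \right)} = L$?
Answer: $-68557$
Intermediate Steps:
$r{\left(K \right)} = 2 K$
$L = 603$ ($L = 2 \cdot 12 - -579 = 24 + 579 = 603$)
$x{\left(E \right)} = 603$
$\left(-364\right) 190 + x{\left(517 \right)} = \left(-364\right) 190 + 603 = -69160 + 603 = -68557$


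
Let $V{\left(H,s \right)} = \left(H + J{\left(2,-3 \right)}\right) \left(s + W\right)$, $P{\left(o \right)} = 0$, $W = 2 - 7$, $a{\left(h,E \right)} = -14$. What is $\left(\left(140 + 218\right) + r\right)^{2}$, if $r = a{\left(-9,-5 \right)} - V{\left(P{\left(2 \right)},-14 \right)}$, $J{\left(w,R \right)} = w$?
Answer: $145924$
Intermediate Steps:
$W = -5$ ($W = 2 - 7 = -5$)
$V{\left(H,s \right)} = \left(-5 + s\right) \left(2 + H\right)$ ($V{\left(H,s \right)} = \left(H + 2\right) \left(s - 5\right) = \left(2 + H\right) \left(-5 + s\right) = \left(-5 + s\right) \left(2 + H\right)$)
$r = 24$ ($r = -14 - \left(-10 - 0 + 2 \left(-14\right) + 0 \left(-14\right)\right) = -14 - \left(-10 + 0 - 28 + 0\right) = -14 - -38 = -14 + 38 = 24$)
$\left(\left(140 + 218\right) + r\right)^{2} = \left(\left(140 + 218\right) + 24\right)^{2} = \left(358 + 24\right)^{2} = 382^{2} = 145924$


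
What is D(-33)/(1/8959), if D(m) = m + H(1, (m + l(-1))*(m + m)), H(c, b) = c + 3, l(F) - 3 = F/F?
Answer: -259811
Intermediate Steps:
l(F) = 4 (l(F) = 3 + F/F = 3 + 1 = 4)
H(c, b) = 3 + c
D(m) = 4 + m (D(m) = m + (3 + 1) = m + 4 = 4 + m)
D(-33)/(1/8959) = (4 - 33)/(1/8959) = -29/1/8959 = -29*8959 = -259811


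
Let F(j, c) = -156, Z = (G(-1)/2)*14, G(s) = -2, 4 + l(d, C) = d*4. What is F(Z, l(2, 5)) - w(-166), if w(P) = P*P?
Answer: -27712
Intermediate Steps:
l(d, C) = -4 + 4*d (l(d, C) = -4 + d*4 = -4 + 4*d)
w(P) = P²
Z = -14 (Z = -2/2*14 = -2*½*14 = -1*14 = -14)
F(Z, l(2, 5)) - w(-166) = -156 - 1*(-166)² = -156 - 1*27556 = -156 - 27556 = -27712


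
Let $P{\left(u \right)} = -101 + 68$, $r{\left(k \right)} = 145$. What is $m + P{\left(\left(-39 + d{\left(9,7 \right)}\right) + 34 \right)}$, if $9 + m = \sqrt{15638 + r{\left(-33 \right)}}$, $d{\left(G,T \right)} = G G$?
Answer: $-42 + \sqrt{15783} \approx 83.63$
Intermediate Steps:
$d{\left(G,T \right)} = G^{2}$
$P{\left(u \right)} = -33$
$m = -9 + \sqrt{15783}$ ($m = -9 + \sqrt{15638 + 145} = -9 + \sqrt{15783} \approx 116.63$)
$m + P{\left(\left(-39 + d{\left(9,7 \right)}\right) + 34 \right)} = \left(-9 + \sqrt{15783}\right) - 33 = -42 + \sqrt{15783}$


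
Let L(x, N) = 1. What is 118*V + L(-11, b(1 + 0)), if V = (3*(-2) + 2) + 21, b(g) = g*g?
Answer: 2007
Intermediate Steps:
b(g) = g**2
V = 17 (V = (-6 + 2) + 21 = -4 + 21 = 17)
118*V + L(-11, b(1 + 0)) = 118*17 + 1 = 2006 + 1 = 2007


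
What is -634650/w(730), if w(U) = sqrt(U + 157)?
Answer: -634650*sqrt(887)/887 ≈ -21309.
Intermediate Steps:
w(U) = sqrt(157 + U)
-634650/w(730) = -634650/sqrt(157 + 730) = -634650*sqrt(887)/887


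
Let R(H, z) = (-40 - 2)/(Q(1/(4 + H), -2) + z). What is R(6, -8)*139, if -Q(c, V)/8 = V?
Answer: -2919/4 ≈ -729.75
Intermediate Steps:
Q(c, V) = -8*V
R(H, z) = -42/(16 + z) (R(H, z) = (-40 - 2)/(-8*(-2) + z) = -42/(16 + z))
R(6, -8)*139 = -42/(16 - 8)*139 = -42/8*139 = -42*1/8*139 = -21/4*139 = -2919/4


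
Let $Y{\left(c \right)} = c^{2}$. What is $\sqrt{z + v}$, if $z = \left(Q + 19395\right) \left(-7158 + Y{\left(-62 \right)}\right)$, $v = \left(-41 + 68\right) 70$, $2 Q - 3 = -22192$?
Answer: $i \sqrt{27505967} \approx 5244.6 i$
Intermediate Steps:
$Q = - \frac{22189}{2}$ ($Q = \frac{3}{2} + \frac{1}{2} \left(-22192\right) = \frac{3}{2} - 11096 = - \frac{22189}{2} \approx -11095.0$)
$v = 1890$ ($v = 27 \cdot 70 = 1890$)
$z = -27507857$ ($z = \left(- \frac{22189}{2} + 19395\right) \left(-7158 + \left(-62\right)^{2}\right) = \frac{16601 \left(-7158 + 3844\right)}{2} = \frac{16601}{2} \left(-3314\right) = -27507857$)
$\sqrt{z + v} = \sqrt{-27507857 + 1890} = \sqrt{-27505967} = i \sqrt{27505967}$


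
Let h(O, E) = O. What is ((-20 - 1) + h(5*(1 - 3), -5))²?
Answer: 961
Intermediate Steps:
((-20 - 1) + h(5*(1 - 3), -5))² = ((-20 - 1) + 5*(1 - 3))² = (-21 + 5*(-2))² = (-21 - 10)² = (-31)² = 961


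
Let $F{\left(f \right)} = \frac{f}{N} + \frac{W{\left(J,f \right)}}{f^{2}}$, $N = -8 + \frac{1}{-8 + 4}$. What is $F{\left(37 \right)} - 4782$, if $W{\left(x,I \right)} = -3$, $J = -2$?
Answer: $- \frac{216239125}{45177} \approx -4786.5$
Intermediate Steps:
$N = - \frac{33}{4}$ ($N = -8 + \frac{1}{-4} = -8 - \frac{1}{4} = - \frac{33}{4} \approx -8.25$)
$F{\left(f \right)} = - \frac{3}{f^{2}} - \frac{4 f}{33}$ ($F{\left(f \right)} = \frac{f}{- \frac{33}{4}} - \frac{3}{f^{2}} = f \left(- \frac{4}{33}\right) - \frac{3}{f^{2}} = - \frac{4 f}{33} - \frac{3}{f^{2}} = - \frac{3}{f^{2}} - \frac{4 f}{33}$)
$F{\left(37 \right)} - 4782 = \left(- \frac{3}{1369} - \frac{148}{33}\right) - 4782 = - \frac{202711}{45177} - 4782 = - \frac{216239125}{45177}$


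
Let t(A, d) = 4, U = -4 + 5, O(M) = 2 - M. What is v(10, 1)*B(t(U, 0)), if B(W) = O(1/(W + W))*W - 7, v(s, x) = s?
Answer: 5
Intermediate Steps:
U = 1
B(W) = -7 + W*(2 - 1/(2*W)) (B(W) = (2 - 1/(W + W))*W - 7 = (2 - 1/(2*W))*W - 7 = W*(2 - 1/(2*W)) - 7 = -7 + W*(2 - 1/(2*W)))
v(10, 1)*B(t(U, 0)) = 10*(-15/2 + 2*4) = 10*(-15/2 + 8) = 10*(½) = 5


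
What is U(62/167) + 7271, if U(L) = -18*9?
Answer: 7109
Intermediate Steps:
U(L) = -162
U(62/167) + 7271 = -162 + 7271 = 7109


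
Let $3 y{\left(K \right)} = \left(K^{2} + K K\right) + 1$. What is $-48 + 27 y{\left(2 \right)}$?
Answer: $33$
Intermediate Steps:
$y{\left(K \right)} = \frac{1}{3} + \frac{2 K^{2}}{3}$ ($y{\left(K \right)} = \frac{\left(K^{2} + K K\right) + 1}{3} = \frac{\left(K^{2} + K^{2}\right) + 1}{3} = \frac{2 K^{2} + 1}{3} = \frac{1 + 2 K^{2}}{3} = \frac{1}{3} + \frac{2 K^{2}}{3}$)
$-48 + 27 y{\left(2 \right)} = -48 + 27 \left(\frac{1}{3} + \frac{2 \cdot 2^{2}}{3}\right) = -48 + 27 \left(\frac{1}{3} + \frac{2}{3} \cdot 4\right) = -48 + 27 \left(\frac{1}{3} + \frac{8}{3}\right) = -48 + 27 \cdot 3 = -48 + 81 = 33$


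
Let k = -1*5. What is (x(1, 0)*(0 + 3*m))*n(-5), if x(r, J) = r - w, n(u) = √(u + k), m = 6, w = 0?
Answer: 18*I*√10 ≈ 56.921*I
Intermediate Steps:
k = -5
n(u) = √(-5 + u) (n(u) = √(u - 5) = √(-5 + u))
x(r, J) = r (x(r, J) = r - 1*0 = r + 0 = r)
(x(1, 0)*(0 + 3*m))*n(-5) = (1*(0 + 3*6))*√(-5 - 5) = (1*(0 + 18))*√(-10) = (1*18)*(I*√10) = 18*(I*√10) = 18*I*√10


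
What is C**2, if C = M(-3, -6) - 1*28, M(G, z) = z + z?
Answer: 1600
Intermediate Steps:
M(G, z) = 2*z
C = -40 (C = 2*(-6) - 1*28 = -12 - 28 = -40)
C**2 = (-40)**2 = 1600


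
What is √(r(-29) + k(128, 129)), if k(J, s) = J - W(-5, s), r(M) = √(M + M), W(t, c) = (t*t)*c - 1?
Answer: √(-3096 + I*√58) ≈ 0.06844 + 55.642*I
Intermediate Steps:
W(t, c) = -1 + c*t² (W(t, c) = t²*c - 1 = c*t² - 1 = -1 + c*t²)
r(M) = √2*√M (r(M) = √(2*M) = √2*√M)
k(J, s) = 1 + J - 25*s (k(J, s) = J - (-1 + s*(-5)²) = J - (-1 + s*25) = J - (-1 + 25*s) = J + (1 - 25*s) = 1 + J - 25*s)
√(r(-29) + k(128, 129)) = √(√2*√(-29) + (1 + 128 - 25*129)) = √(√2*(I*√29) + (1 + 128 - 3225)) = √(I*√58 - 3096) = √(-3096 + I*√58)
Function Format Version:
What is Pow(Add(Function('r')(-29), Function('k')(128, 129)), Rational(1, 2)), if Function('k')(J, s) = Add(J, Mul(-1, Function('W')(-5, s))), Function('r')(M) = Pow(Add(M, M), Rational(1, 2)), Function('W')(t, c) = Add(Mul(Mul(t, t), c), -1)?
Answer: Pow(Add(-3096, Mul(I, Pow(58, Rational(1, 2)))), Rational(1, 2)) ≈ Add(0.06844, Mul(55.642, I))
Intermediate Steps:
Function('W')(t, c) = Add(-1, Mul(c, Pow(t, 2))) (Function('W')(t, c) = Add(Mul(Pow(t, 2), c), -1) = Add(Mul(c, Pow(t, 2)), -1) = Add(-1, Mul(c, Pow(t, 2))))
Function('r')(M) = Mul(Pow(2, Rational(1, 2)), Pow(M, Rational(1, 2))) (Function('r')(M) = Pow(Mul(2, M), Rational(1, 2)) = Mul(Pow(2, Rational(1, 2)), Pow(M, Rational(1, 2))))
Function('k')(J, s) = Add(1, J, Mul(-25, s)) (Function('k')(J, s) = Add(J, Mul(-1, Add(-1, Mul(s, Pow(-5, 2))))) = Add(J, Mul(-1, Add(-1, Mul(s, 25)))) = Add(J, Mul(-1, Add(-1, Mul(25, s)))) = Add(J, Add(1, Mul(-25, s))) = Add(1, J, Mul(-25, s)))
Pow(Add(Function('r')(-29), Function('k')(128, 129)), Rational(1, 2)) = Pow(Add(Mul(Pow(2, Rational(1, 2)), Pow(-29, Rational(1, 2))), Add(1, 128, Mul(-25, 129))), Rational(1, 2)) = Pow(Add(Mul(Pow(2, Rational(1, 2)), Mul(I, Pow(29, Rational(1, 2)))), Add(1, 128, -3225)), Rational(1, 2)) = Pow(Add(Mul(I, Pow(58, Rational(1, 2))), -3096), Rational(1, 2)) = Pow(Add(-3096, Mul(I, Pow(58, Rational(1, 2)))), Rational(1, 2))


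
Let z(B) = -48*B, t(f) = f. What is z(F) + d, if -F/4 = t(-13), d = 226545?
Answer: 224049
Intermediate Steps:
F = 52 (F = -4*(-13) = 52)
z(F) + d = -48*52 + 226545 = -2496 + 226545 = 224049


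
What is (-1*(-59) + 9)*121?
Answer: 8228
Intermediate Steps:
(-1*(-59) + 9)*121 = (59 + 9)*121 = 68*121 = 8228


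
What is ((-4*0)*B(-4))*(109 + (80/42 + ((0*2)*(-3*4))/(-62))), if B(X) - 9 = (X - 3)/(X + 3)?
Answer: 0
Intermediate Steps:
B(X) = 9 + (-3 + X)/(3 + X) (B(X) = 9 + (X - 3)/(X + 3) = 9 + (-3 + X)/(3 + X))
((-4*0)*B(-4))*(109 + (80/42 + ((0*2)*(-3*4))/(-62))) = ((-4*0)*(2*(12 + 5*(-4))/(3 - 4)))*(109 + (80/42 + ((0*2)*(-3*4))/(-62))) = (0*(2*(12 - 20)/(-1)))*(109 + (80*(1/42) + (0*(-12))*(-1/62))) = (0*(2*(-1)*(-8)))*(109 + (40/21 + 0*(-1/62))) = (0*16)*(109 + (40/21 + 0)) = 0*(109 + 40/21) = 0*(2329/21) = 0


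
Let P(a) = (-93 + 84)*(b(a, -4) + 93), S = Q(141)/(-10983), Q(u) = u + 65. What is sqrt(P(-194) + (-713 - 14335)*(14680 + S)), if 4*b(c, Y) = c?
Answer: I*sqrt(11843076093706578)/7322 ≈ 14863.0*I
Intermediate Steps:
Q(u) = 65 + u
S = -206/10983 (S = (65 + 141)/(-10983) = 206*(-1/10983) = -206/10983 ≈ -0.018756)
b(c, Y) = c/4
P(a) = -837 - 9*a/4 (P(a) = (-93 + 84)*(a/4 + 93) = -9*(93 + a/4) = -837 - 9*a/4)
sqrt(P(-194) + (-713 - 14335)*(14680 + S)) = sqrt((-837 - 9/4*(-194)) + (-713 - 14335)*(14680 - 206/10983)) = sqrt((-837 + 873/2) - 15048*161230234/10983) = sqrt(-801/2 - 808730853744/3661) = sqrt(-1617464639949/7322) = I*sqrt(11843076093706578)/7322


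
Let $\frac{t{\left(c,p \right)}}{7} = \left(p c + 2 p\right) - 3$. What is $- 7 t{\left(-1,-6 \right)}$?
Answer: $441$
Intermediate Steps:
$t{\left(c,p \right)} = -21 + 14 p + 7 c p$ ($t{\left(c,p \right)} = 7 \left(\left(p c + 2 p\right) - 3\right) = 7 \left(\left(c p + 2 p\right) - 3\right) = 7 \left(\left(2 p + c p\right) - 3\right) = 7 \left(-3 + 2 p + c p\right) = -21 + 14 p + 7 c p$)
$- 7 t{\left(-1,-6 \right)} = - 7 \left(-21 + 14 \left(-6\right) + 7 \left(-1\right) \left(-6\right)\right) = - 7 \left(-21 - 84 + 42\right) = \left(-7\right) \left(-63\right) = 441$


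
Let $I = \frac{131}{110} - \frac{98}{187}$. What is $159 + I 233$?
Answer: $\frac{587881}{1870} \approx 314.38$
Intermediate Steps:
$I = \frac{1247}{1870}$ ($I = 131 \cdot \frac{1}{110} - \frac{98}{187} = \frac{131}{110} - \frac{98}{187} = \frac{1247}{1870} \approx 0.66685$)
$159 + I 233 = 159 + \frac{1247}{1870} \cdot 233 = 159 + \frac{290551}{1870} = \frac{587881}{1870}$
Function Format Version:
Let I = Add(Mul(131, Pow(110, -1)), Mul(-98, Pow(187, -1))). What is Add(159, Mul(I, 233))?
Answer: Rational(587881, 1870) ≈ 314.38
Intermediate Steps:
I = Rational(1247, 1870) (I = Add(Mul(131, Rational(1, 110)), Mul(-98, Rational(1, 187))) = Add(Rational(131, 110), Rational(-98, 187)) = Rational(1247, 1870) ≈ 0.66685)
Add(159, Mul(I, 233)) = Add(159, Mul(Rational(1247, 1870), 233)) = Add(159, Rational(290551, 1870)) = Rational(587881, 1870)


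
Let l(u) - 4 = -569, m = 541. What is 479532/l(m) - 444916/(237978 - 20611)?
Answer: -104485809784/122812355 ≈ -850.78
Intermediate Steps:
l(u) = -565 (l(u) = 4 - 569 = -565)
479532/l(m) - 444916/(237978 - 20611) = 479532/(-565) - 444916/(237978 - 20611) = 479532*(-1/565) - 444916/217367 = -479532/565 - 444916*1/217367 = -479532/565 - 444916/217367 = -104485809784/122812355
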